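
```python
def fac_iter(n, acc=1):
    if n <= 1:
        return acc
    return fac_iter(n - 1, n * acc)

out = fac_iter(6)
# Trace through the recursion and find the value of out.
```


fac_iter(6, 1)
= fac_iter(5, 6 * 1) = fac_iter(5, 6)
= fac_iter(4, 5 * 6) = fac_iter(4, 30)
= fac_iter(3, 4 * 30) = fac_iter(3, 120)
= fac_iter(2, 3 * 120) = fac_iter(2, 360)
= fac_iter(1, 2 * 360) = fac_iter(1, 720)
n <= 1, return acc = 720


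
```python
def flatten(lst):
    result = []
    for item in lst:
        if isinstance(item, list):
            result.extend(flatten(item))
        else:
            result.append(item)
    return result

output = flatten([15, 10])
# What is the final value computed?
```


flatten([15, 10])
Processing each element:
  15 is not a list -> append 15
  10 is not a list -> append 10
= [15, 10]


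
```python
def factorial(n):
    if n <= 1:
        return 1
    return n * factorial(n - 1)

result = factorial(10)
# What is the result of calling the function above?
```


factorial(10)
= 10 * factorial(9)
= 10 * 9 * factorial(8)
= 10 * 9 * 8 * factorial(7)
= 10 * 9 * 8 * 7 * factorial(6)
= 10 * 9 * 8 * 7 * 6 * factorial(5)
= 10 * 9 * 8 * 7 * 6 * 5 * factorial(4)
= 10 * 9 * 8 * 7 * 6 * 5 * 4 * factorial(3)
= 10 * 9 * 8 * 7 * 6 * 5 * 4 * 3 * factorial(2)
= 10 * 9 * 8 * 7 * 6 * 5 * 4 * 3 * 2 * factorial(1)
= 10 * 9 * 8 * 7 * 6 * 5 * 4 * 3 * 2 * 1
= 3628800


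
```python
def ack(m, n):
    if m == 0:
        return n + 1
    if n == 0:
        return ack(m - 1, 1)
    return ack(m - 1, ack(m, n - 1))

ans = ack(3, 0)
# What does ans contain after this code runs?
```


ack(3, 0)
n == 0: return ack(2, 1)
= ack(2, 1) = 5
= 5


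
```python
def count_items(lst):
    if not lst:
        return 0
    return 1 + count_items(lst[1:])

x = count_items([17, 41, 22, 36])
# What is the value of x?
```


count_items([17, 41, 22, 36])
= 1 + count_items([41, 22, 36])
= 1 + 1 + count_items([22, 36])
= 1 + 1 + 1 + count_items([36])
= 1 + 1 + 1 + 1 + count_items([])
= 1 + 1 + 1 + 1 + 0
= 4


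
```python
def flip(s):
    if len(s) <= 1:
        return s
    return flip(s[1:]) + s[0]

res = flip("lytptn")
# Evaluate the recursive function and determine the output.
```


flip("lytptn")
= flip("ytptn") + "l"
= flip("tptn") + "y" + "l"
= flip("ptn") + "t" + "y" + "l"
= flip("tn") + "p" + "t" + "y" + "l"
= flip("n") + "t" + "p" + "t" + "y" + "l"
= "n" + "t" + "p" + "t" + "y" + "l"
= "ntptyl"


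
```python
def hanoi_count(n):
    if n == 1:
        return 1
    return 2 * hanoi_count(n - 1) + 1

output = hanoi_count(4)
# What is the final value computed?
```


hanoi_count(4)
= 2 * hanoi_count(3) + 1
= 2 * (2 * hanoi_count(2) + 1) + 1
= 2 * (2 * (2 * hanoi_count(1) + 1) + 1) + 1
Now compute bottom-up:
hanoi_count(1) = 1
hanoi_count(2) = 2 * 1 + 1 = 3
hanoi_count(3) = 2 * 3 + 1 = 7
hanoi_count(4) = 2 * 7 + 1 = 15
= 15


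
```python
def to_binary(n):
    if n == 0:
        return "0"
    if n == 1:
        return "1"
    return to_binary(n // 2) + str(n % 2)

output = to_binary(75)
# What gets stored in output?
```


to_binary(75)
= to_binary(37) + "1"
= to_binary(18) + "1" + "1"
= to_binary(9) + "0" + "1" + "1"
= to_binary(4) + "1" + "0" + "1" + "1"
= to_binary(2) + "0" + "1" + "0" + "1" + "1"
= to_binary(1) + "0" + "0" + "1" + "0" + "1" + "1"
= "1" + "0" + "0" + "1" + "0" + "1" + "1"
= "1001011"


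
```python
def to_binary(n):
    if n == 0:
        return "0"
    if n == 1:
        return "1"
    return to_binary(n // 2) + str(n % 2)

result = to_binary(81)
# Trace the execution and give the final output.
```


to_binary(81)
= to_binary(40) + "1"
= to_binary(20) + "0" + "1"
= to_binary(10) + "0" + "0" + "1"
= to_binary(5) + "0" + "0" + "0" + "1"
= to_binary(2) + "1" + "0" + "0" + "0" + "1"
= to_binary(1) + "0" + "1" + "0" + "0" + "0" + "1"
= "1" + "0" + "1" + "0" + "0" + "0" + "1"
= "1010001"


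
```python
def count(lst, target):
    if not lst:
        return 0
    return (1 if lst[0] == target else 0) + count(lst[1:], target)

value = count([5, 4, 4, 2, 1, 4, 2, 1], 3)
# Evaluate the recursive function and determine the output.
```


count([5, 4, 4, 2, 1, 4, 2, 1], 3)
lst[0]=5 != 3: 0 + count([4, 4, 2, 1, 4, 2, 1], 3)
lst[0]=4 != 3: 0 + count([4, 2, 1, 4, 2, 1], 3)
lst[0]=4 != 3: 0 + count([2, 1, 4, 2, 1], 3)
lst[0]=2 != 3: 0 + count([1, 4, 2, 1], 3)
lst[0]=1 != 3: 0 + count([4, 2, 1], 3)
lst[0]=4 != 3: 0 + count([2, 1], 3)
lst[0]=2 != 3: 0 + count([1], 3)
lst[0]=1 != 3: 0 + count([], 3)
= 0


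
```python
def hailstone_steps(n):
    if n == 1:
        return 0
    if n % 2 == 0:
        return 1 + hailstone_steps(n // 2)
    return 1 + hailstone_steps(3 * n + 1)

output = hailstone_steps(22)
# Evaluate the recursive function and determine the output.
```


hailstone_steps(22)
22 is even -> hailstone_steps(11)
11 is odd -> 3*11+1 = 34 -> hailstone_steps(34)
34 is even -> hailstone_steps(17)
17 is odd -> 3*17+1 = 52 -> hailstone_steps(52)
52 is even -> hailstone_steps(26)
26 is even -> hailstone_steps(13)
13 is odd -> 3*13+1 = 40 -> hailstone_steps(40)
40 is even -> hailstone_steps(20)
20 is even -> hailstone_steps(10)
10 is even -> hailstone_steps(5)
5 is odd -> 3*5+1 = 16 -> hailstone_steps(16)
16 is even -> hailstone_steps(8)
8 is even -> hailstone_steps(4)
4 is even -> hailstone_steps(2)
2 is even -> hailstone_steps(1)
Reached 1 after 15 steps
= 15


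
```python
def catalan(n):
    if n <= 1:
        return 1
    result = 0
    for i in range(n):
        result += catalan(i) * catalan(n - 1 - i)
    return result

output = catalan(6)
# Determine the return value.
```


catalan(6)
= sum of catalan(i) * catalan(6-1-i) for i in 0..5
First compute sub-values bottom-up:
  catalan(0) = 1, catalan(1) = 1
  catalan(2) = 1*1 + 1*1 = 2
  catalan(3) = 1*2 + 1*1 + 2*1 = 5
  catalan(4) = 1*5 + 1*2 + 2*1 + 5*1 = 14
  catalan(5) = 1*14 + 1*5 + 2*2 + 5*1 + 14*1 = 42
Now catalan(6):
  catalan(0)*catalan(5) = 1*42 = 42
  catalan(1)*catalan(4) = 1*14 = 14
  catalan(2)*catalan(3) = 2*5 = 10
  catalan(3)*catalan(2) = 5*2 = 10
  catalan(4)*catalan(1) = 14*1 = 14
  catalan(5)*catalan(0) = 42*1 = 42
= 42 + 14 + 10 + 10 + 14 + 42
= 132


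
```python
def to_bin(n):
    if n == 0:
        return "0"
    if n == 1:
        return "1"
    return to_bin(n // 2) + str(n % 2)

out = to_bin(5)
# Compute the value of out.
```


to_bin(5)
= to_bin(2) + "1"
= to_bin(1) + "0" + "1"
= "1" + "0" + "1"
= "101"


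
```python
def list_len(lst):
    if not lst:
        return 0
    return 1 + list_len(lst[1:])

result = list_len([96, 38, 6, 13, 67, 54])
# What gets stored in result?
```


list_len([96, 38, 6, 13, 67, 54])
= 1 + list_len([38, 6, 13, 67, 54])
= 1 + 1 + list_len([6, 13, 67, 54])
= 1 + 1 + 1 + list_len([13, 67, 54])
= 1 + 1 + 1 + 1 + list_len([67, 54])
= 1 + 1 + 1 + 1 + 1 + list_len([54])
= 1 + 1 + 1 + 1 + 1 + 1 + list_len([])
= 1 + 1 + 1 + 1 + 1 + 1 + 0
= 6


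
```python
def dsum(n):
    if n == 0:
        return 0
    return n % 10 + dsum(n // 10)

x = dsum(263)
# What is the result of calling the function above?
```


dsum(263)
= 3 + dsum(26)
= 3 + 6 + dsum(2)
= 3 + 6 + 2 + dsum(0)
= 3 + 6 + 2 + 0
= 11


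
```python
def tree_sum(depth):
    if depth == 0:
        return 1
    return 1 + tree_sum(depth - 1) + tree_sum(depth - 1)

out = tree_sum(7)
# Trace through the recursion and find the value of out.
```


tree_sum(7)
= 1 + tree_sum(6) + tree_sum(6)
= 1 + 2 * tree_sum(6)
tree_sum(k) = 2^(k+1) - 1
tree_sum(0) = 1
tree_sum(1) = 3
tree_sum(2) = 7
tree_sum(3) = 15
tree_sum(4) = 31
tree_sum(7) = 2^8 - 1 = 255


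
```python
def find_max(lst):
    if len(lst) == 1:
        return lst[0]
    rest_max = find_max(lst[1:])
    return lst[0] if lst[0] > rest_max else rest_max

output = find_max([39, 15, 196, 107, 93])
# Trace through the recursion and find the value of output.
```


find_max([39, 15, 196, 107, 93])
= compare 39 with find_max([15, 196, 107, 93])
= compare 15 with find_max([196, 107, 93])
= compare 196 with find_max([107, 93])
= compare 107 with find_max([93])
Base: find_max([93]) = 93
compare 107 with 93: max = 107
compare 196 with 107: max = 196
compare 15 with 196: max = 196
compare 39 with 196: max = 196
= 196


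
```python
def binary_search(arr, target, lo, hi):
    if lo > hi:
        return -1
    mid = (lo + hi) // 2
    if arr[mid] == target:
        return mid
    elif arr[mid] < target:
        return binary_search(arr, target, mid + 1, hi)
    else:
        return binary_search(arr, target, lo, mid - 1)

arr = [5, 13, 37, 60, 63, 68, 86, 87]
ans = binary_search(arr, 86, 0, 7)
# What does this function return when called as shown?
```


binary_search(arr, 86, 0, 7)
lo=0, hi=7, mid=3, arr[mid]=60
60 < 86, search right half
lo=4, hi=7, mid=5, arr[mid]=68
68 < 86, search right half
lo=6, hi=7, mid=6, arr[mid]=86
arr[6] == 86, found at index 6
= 6


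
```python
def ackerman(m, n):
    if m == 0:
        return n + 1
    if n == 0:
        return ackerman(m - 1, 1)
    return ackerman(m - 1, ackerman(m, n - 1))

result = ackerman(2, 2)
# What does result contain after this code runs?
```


ackerman(2, 2)
= ackerman(1, ackerman(2, 1))
First compute ackerman(2, 1) = 5
= ackerman(1, 5)
= 7


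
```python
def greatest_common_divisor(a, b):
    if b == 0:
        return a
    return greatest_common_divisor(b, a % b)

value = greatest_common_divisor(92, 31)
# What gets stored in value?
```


greatest_common_divisor(92, 31)
= greatest_common_divisor(31, 92 % 31) = greatest_common_divisor(31, 30)
= greatest_common_divisor(30, 31 % 30) = greatest_common_divisor(30, 1)
= greatest_common_divisor(1, 30 % 1) = greatest_common_divisor(1, 0)
b == 0, return a = 1


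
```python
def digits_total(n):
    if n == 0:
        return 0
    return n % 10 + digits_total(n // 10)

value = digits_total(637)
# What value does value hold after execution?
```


digits_total(637)
= 7 + digits_total(63)
= 7 + 3 + digits_total(6)
= 7 + 3 + 6 + digits_total(0)
= 7 + 3 + 6 + 0
= 16


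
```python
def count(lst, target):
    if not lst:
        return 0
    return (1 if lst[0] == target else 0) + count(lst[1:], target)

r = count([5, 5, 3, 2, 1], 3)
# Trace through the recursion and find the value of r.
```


count([5, 5, 3, 2, 1], 3)
lst[0]=5 != 3: 0 + count([5, 3, 2, 1], 3)
lst[0]=5 != 3: 0 + count([3, 2, 1], 3)
lst[0]=3 == 3: 1 + count([2, 1], 3)
lst[0]=2 != 3: 0 + count([1], 3)
lst[0]=1 != 3: 0 + count([], 3)
= 1


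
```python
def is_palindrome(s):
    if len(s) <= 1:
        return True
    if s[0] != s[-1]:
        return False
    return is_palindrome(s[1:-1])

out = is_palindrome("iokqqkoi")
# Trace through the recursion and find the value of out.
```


is_palindrome("iokqqkoi")
"iokqqkoi": s[0]='i' == s[-1]='i' -> is_palindrome("okqqko")
"okqqko": s[0]='o' == s[-1]='o' -> is_palindrome("kqqk")
"kqqk": s[0]='k' == s[-1]='k' -> is_palindrome("qq")
"qq": s[0]='q' == s[-1]='q' -> is_palindrome("")
"": len <= 1 -> True
= True


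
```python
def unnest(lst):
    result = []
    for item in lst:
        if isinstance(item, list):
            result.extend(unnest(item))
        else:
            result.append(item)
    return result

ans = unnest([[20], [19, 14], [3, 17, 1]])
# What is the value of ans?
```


unnest([[20], [19, 14], [3, 17, 1]])
Processing each element:
  [20] is a list -> unnest recursively -> [20]
  [19, 14] is a list -> unnest recursively -> [19, 14]
  [3, 17, 1] is a list -> unnest recursively -> [3, 17, 1]
= [20, 19, 14, 3, 17, 1]


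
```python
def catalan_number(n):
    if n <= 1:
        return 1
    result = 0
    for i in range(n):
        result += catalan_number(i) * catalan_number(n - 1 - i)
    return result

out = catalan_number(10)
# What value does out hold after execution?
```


catalan_number(10)
= sum of catalan_number(i) * catalan_number(10-1-i) for i in 0..9
First compute sub-values bottom-up:
  catalan_number(0) = 1, catalan_number(1) = 1
  catalan_number(2) = 1*1 + 1*1 = 2
  catalan_number(3) = 1*2 + 1*1 + 2*1 = 5
  catalan_number(4) = 1*5 + 1*2 + 2*1 + 5*1 = 14
  catalan_number(5) = 1*14 + 1*5 + 2*2 + 5*1 + 14*1 = 42
  catalan_number(6) = 1*42 + 1*14 + 2*5 + 5*2 + 14*1 + 42*1 = 132
  catalan_number(7) = 1*132 + 1*42 + 2*14 + 5*5 + 14*2 + 42*1 + 132*1 = 429
  catalan_number(8) = 1*429 + 1*132 + 2*42 + 5*14 + 14*5 + 42*2 + 132*1 + 429*1 = 1430
  catalan_number(9) = 1*1430 + 1*429 + 2*132 + 5*42 + 14*14 + 42*5 + 132*2 + 429*1 + 1430*1 = 4862
Now catalan_number(10):
  catalan_number(0)*catalan_number(9) = 1*4862 = 4862
  catalan_number(1)*catalan_number(8) = 1*1430 = 1430
  catalan_number(2)*catalan_number(7) = 2*429 = 858
  catalan_number(3)*catalan_number(6) = 5*132 = 660
  catalan_number(4)*catalan_number(5) = 14*42 = 588
  catalan_number(5)*catalan_number(4) = 42*14 = 588
  catalan_number(6)*catalan_number(3) = 132*5 = 660
  catalan_number(7)*catalan_number(2) = 429*2 = 858
  catalan_number(8)*catalan_number(1) = 1430*1 = 1430
  catalan_number(9)*catalan_number(0) = 4862*1 = 4862
= 4862 + 1430 + 858 + 660 + 588 + 588 + 660 + 858 + 1430 + 4862
= 16796


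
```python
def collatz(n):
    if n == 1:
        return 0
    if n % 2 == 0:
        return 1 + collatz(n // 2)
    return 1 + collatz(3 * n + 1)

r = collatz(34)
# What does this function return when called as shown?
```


collatz(34)
34 is even -> collatz(17)
17 is odd -> 3*17+1 = 52 -> collatz(52)
52 is even -> collatz(26)
26 is even -> collatz(13)
13 is odd -> 3*13+1 = 40 -> collatz(40)
40 is even -> collatz(20)
20 is even -> collatz(10)
10 is even -> collatz(5)
5 is odd -> 3*5+1 = 16 -> collatz(16)
16 is even -> collatz(8)
8 is even -> collatz(4)
4 is even -> collatz(2)
2 is even -> collatz(1)
Reached 1 after 13 steps
= 13


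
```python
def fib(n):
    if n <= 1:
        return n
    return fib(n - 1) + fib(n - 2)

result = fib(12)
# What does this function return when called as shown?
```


fib(12)
= fib(11) + fib(10)
= (fib(10) + fib(9)) + fib(10)
Computing bottom-up: fib(0)=0, fib(1)=1, fib(2)=1, fib(3)=2, fib(4)=3, fib(5)=5, fib(6)=8, fib(7)=13, fib(8)=21, fib(9)=34, fib(10)=55, fib(11)=89, fib(12)=144
= 144


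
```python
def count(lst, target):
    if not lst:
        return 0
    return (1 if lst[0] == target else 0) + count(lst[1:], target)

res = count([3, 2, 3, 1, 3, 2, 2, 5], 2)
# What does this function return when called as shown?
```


count([3, 2, 3, 1, 3, 2, 2, 5], 2)
lst[0]=3 != 2: 0 + count([2, 3, 1, 3, 2, 2, 5], 2)
lst[0]=2 == 2: 1 + count([3, 1, 3, 2, 2, 5], 2)
lst[0]=3 != 2: 0 + count([1, 3, 2, 2, 5], 2)
lst[0]=1 != 2: 0 + count([3, 2, 2, 5], 2)
lst[0]=3 != 2: 0 + count([2, 2, 5], 2)
lst[0]=2 == 2: 1 + count([2, 5], 2)
lst[0]=2 == 2: 1 + count([5], 2)
lst[0]=5 != 2: 0 + count([], 2)
= 3


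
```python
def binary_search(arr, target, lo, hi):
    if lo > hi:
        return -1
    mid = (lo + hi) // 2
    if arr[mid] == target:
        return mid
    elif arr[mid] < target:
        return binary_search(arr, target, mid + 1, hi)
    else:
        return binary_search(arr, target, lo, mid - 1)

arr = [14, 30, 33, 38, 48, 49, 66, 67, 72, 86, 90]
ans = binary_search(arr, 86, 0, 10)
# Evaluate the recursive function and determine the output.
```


binary_search(arr, 86, 0, 10)
lo=0, hi=10, mid=5, arr[mid]=49
49 < 86, search right half
lo=6, hi=10, mid=8, arr[mid]=72
72 < 86, search right half
lo=9, hi=10, mid=9, arr[mid]=86
arr[9] == 86, found at index 9
= 9


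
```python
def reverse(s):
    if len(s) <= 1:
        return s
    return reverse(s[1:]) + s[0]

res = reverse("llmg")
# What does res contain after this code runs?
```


reverse("llmg")
= reverse("lmg") + "l"
= reverse("mg") + "l" + "l"
= reverse("g") + "m" + "l" + "l"
= "g" + "m" + "l" + "l"
= "gmll"


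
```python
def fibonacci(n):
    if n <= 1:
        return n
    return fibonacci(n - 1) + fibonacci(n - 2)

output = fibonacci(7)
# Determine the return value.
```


fibonacci(7)
= fibonacci(6) + fibonacci(5)
= (fibonacci(5) + fibonacci(4)) + fibonacci(5)
Computing bottom-up: fibonacci(0)=0, fibonacci(1)=1, fibonacci(2)=1, fibonacci(3)=2, fibonacci(4)=3, fibonacci(5)=5, fibonacci(6)=8, fibonacci(7)=13
= 13


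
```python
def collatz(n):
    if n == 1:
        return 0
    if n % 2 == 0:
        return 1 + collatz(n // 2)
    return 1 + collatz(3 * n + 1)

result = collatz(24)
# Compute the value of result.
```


collatz(24)
24 is even -> collatz(12)
12 is even -> collatz(6)
6 is even -> collatz(3)
3 is odd -> 3*3+1 = 10 -> collatz(10)
10 is even -> collatz(5)
5 is odd -> 3*5+1 = 16 -> collatz(16)
16 is even -> collatz(8)
8 is even -> collatz(4)
4 is even -> collatz(2)
2 is even -> collatz(1)
Reached 1 after 10 steps
= 10


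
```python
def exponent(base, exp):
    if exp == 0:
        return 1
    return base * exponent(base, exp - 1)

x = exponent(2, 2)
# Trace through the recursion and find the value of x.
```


exponent(2, 2)
= 2 * exponent(2, 1)
= 2 * 2 * exponent(2, 0)
= 2 * 2 * 1
= 4


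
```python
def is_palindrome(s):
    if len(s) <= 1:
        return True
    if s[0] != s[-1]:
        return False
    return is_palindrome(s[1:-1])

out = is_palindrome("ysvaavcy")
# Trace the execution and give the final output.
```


is_palindrome("ysvaavcy")
"ysvaavcy": s[0]='y' == s[-1]='y' -> is_palindrome("svaavc")
"svaavc": s[0]='s' != s[-1]='c' -> False
= False


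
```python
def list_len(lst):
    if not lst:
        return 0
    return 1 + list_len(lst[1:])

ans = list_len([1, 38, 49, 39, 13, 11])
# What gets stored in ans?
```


list_len([1, 38, 49, 39, 13, 11])
= 1 + list_len([38, 49, 39, 13, 11])
= 1 + 1 + list_len([49, 39, 13, 11])
= 1 + 1 + 1 + list_len([39, 13, 11])
= 1 + 1 + 1 + 1 + list_len([13, 11])
= 1 + 1 + 1 + 1 + 1 + list_len([11])
= 1 + 1 + 1 + 1 + 1 + 1 + list_len([])
= 1 + 1 + 1 + 1 + 1 + 1 + 0
= 6


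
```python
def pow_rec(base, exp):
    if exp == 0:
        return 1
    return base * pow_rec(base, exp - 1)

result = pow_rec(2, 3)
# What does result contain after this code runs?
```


pow_rec(2, 3)
= 2 * pow_rec(2, 2)
= 2 * 2 * pow_rec(2, 1)
= 2 * 2 * 2 * pow_rec(2, 0)
= 2 * 2 * 2 * 1
= 8


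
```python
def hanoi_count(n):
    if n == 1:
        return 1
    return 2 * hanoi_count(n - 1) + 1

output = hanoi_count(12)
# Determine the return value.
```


hanoi_count(12)
= 2 * hanoi_count(11) + 1
= 2 * (2 * hanoi_count(10) + 1) + 1
= 2 * (2 * (2 * hanoi_count(9) + 1) + 1) + 1
= 2 * (2 * (2 * (2 * hanoi_count(8) + 1) + 1) + 1) + 1
= 2 * (2 * (2 * (2 * (2 * hanoi_count(7) + 1) + 1) + 1) + 1) + 1
= 2 * (2 * (2 * (2 * (2 * (2 * hanoi_count(6) + 1) + 1) + 1) + 1) + 1) + 1
= 2 * (2 * (2 * (2 * (2 * (2 * (2 * hanoi_count(5) + 1) + 1) + 1) + 1) + 1) + 1) + 1
= 2 * (2 * (2 * (2 * (2 * (2 * (2 * (2 * hanoi_count(4) + 1) + 1) + 1) + 1) + 1) + 1) + 1) + 1
= 2 * (2 * (2 * (2 * (2 * (2 * (2 * (2 * (2 * hanoi_count(3) + 1) + 1) + 1) + 1) + 1) + 1) + 1) + 1) + 1
= 2 * (2 * (2 * (2 * (2 * (2 * (2 * (2 * (2 * (2 * hanoi_count(2) + 1) + 1) + 1) + 1) + 1) + 1) + 1) + 1) + 1) + 1
= 2 * (2 * (2 * (2 * (2 * (2 * (2 * (2 * (2 * (2 * (2 * hanoi_count(1) + 1) + 1) + 1) + 1) + 1) + 1) + 1) + 1) + 1) + 1) + 1
Now compute bottom-up:
hanoi_count(1) = 1
hanoi_count(2) = 2 * 1 + 1 = 3
hanoi_count(3) = 2 * 3 + 1 = 7
hanoi_count(4) = 2 * 7 + 1 = 15
hanoi_count(5) = 2 * 15 + 1 = 31
hanoi_count(6) = 2 * 31 + 1 = 63
hanoi_count(7) = 2 * 63 + 1 = 127
hanoi_count(8) = 2 * 127 + 1 = 255
hanoi_count(9) = 2 * 255 + 1 = 511
hanoi_count(10) = 2 * 511 + 1 = 1023
hanoi_count(11) = 2 * 1023 + 1 = 2047
hanoi_count(12) = 2 * 2047 + 1 = 4095
= 4095


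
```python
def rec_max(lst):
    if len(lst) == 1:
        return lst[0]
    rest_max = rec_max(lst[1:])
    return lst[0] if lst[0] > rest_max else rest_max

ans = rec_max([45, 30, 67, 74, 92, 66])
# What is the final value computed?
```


rec_max([45, 30, 67, 74, 92, 66])
= compare 45 with rec_max([30, 67, 74, 92, 66])
= compare 30 with rec_max([67, 74, 92, 66])
= compare 67 with rec_max([74, 92, 66])
= compare 74 with rec_max([92, 66])
= compare 92 with rec_max([66])
Base: rec_max([66]) = 66
compare 92 with 66: max = 92
compare 74 with 92: max = 92
compare 67 with 92: max = 92
compare 30 with 92: max = 92
compare 45 with 92: max = 92
= 92


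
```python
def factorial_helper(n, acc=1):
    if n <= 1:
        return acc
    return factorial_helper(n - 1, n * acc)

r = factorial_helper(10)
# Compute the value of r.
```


factorial_helper(10, 1)
= factorial_helper(9, 10 * 1) = factorial_helper(9, 10)
= factorial_helper(8, 9 * 10) = factorial_helper(8, 90)
= factorial_helper(7, 8 * 90) = factorial_helper(7, 720)
= factorial_helper(6, 7 * 720) = factorial_helper(6, 5040)
= factorial_helper(5, 6 * 5040) = factorial_helper(5, 30240)
= factorial_helper(4, 5 * 30240) = factorial_helper(4, 151200)
= factorial_helper(3, 4 * 151200) = factorial_helper(3, 604800)
= factorial_helper(2, 3 * 604800) = factorial_helper(2, 1814400)
= factorial_helper(1, 2 * 1814400) = factorial_helper(1, 3628800)
n <= 1, return acc = 3628800


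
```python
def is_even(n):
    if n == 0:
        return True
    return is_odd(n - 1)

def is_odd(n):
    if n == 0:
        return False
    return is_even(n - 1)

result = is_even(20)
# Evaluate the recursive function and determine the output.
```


is_even(20)
= is_odd(19)
= is_even(18)
= is_odd(17)
= is_even(16)
= is_odd(15)
= is_even(14)
= is_odd(13)
= is_even(12)
= is_odd(11)
= is_even(10)
= is_odd(9)
= is_even(8)
= is_odd(7)
= is_even(6)
= is_odd(5)
= is_even(4)
= is_odd(3)
= is_even(2)
= is_odd(1)
= is_even(0)
n == 0: return True
= True


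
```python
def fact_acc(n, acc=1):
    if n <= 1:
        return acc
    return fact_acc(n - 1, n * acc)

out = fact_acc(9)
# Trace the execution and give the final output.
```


fact_acc(9, 1)
= fact_acc(8, 9 * 1) = fact_acc(8, 9)
= fact_acc(7, 8 * 9) = fact_acc(7, 72)
= fact_acc(6, 7 * 72) = fact_acc(6, 504)
= fact_acc(5, 6 * 504) = fact_acc(5, 3024)
= fact_acc(4, 5 * 3024) = fact_acc(4, 15120)
= fact_acc(3, 4 * 15120) = fact_acc(3, 60480)
= fact_acc(2, 3 * 60480) = fact_acc(2, 181440)
= fact_acc(1, 2 * 181440) = fact_acc(1, 362880)
n <= 1, return acc = 362880


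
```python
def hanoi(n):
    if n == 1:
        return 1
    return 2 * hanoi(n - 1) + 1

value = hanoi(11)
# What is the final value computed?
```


hanoi(11)
= 2 * hanoi(10) + 1
= 2 * (2 * hanoi(9) + 1) + 1
= 2 * (2 * (2 * hanoi(8) + 1) + 1) + 1
= 2 * (2 * (2 * (2 * hanoi(7) + 1) + 1) + 1) + 1
= 2 * (2 * (2 * (2 * (2 * hanoi(6) + 1) + 1) + 1) + 1) + 1
= 2 * (2 * (2 * (2 * (2 * (2 * hanoi(5) + 1) + 1) + 1) + 1) + 1) + 1
= 2 * (2 * (2 * (2 * (2 * (2 * (2 * hanoi(4) + 1) + 1) + 1) + 1) + 1) + 1) + 1
= 2 * (2 * (2 * (2 * (2 * (2 * (2 * (2 * hanoi(3) + 1) + 1) + 1) + 1) + 1) + 1) + 1) + 1
= 2 * (2 * (2 * (2 * (2 * (2 * (2 * (2 * (2 * hanoi(2) + 1) + 1) + 1) + 1) + 1) + 1) + 1) + 1) + 1
= 2 * (2 * (2 * (2 * (2 * (2 * (2 * (2 * (2 * (2 * hanoi(1) + 1) + 1) + 1) + 1) + 1) + 1) + 1) + 1) + 1) + 1
Now compute bottom-up:
hanoi(1) = 1
hanoi(2) = 2 * 1 + 1 = 3
hanoi(3) = 2 * 3 + 1 = 7
hanoi(4) = 2 * 7 + 1 = 15
hanoi(5) = 2 * 15 + 1 = 31
hanoi(6) = 2 * 31 + 1 = 63
hanoi(7) = 2 * 63 + 1 = 127
hanoi(8) = 2 * 127 + 1 = 255
hanoi(9) = 2 * 255 + 1 = 511
hanoi(10) = 2 * 511 + 1 = 1023
hanoi(11) = 2 * 1023 + 1 = 2047
= 2047


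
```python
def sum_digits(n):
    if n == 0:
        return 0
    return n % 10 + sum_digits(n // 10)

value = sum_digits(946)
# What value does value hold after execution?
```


sum_digits(946)
= 6 + sum_digits(94)
= 6 + 4 + sum_digits(9)
= 6 + 4 + 9 + sum_digits(0)
= 6 + 4 + 9 + 0
= 19


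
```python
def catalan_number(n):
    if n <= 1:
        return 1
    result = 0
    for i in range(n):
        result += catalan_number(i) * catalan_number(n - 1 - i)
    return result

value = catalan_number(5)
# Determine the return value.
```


catalan_number(5)
= sum of catalan_number(i) * catalan_number(5-1-i) for i in 0..4
First compute sub-values bottom-up:
  catalan_number(0) = 1, catalan_number(1) = 1
  catalan_number(2) = 1*1 + 1*1 = 2
  catalan_number(3) = 1*2 + 1*1 + 2*1 = 5
  catalan_number(4) = 1*5 + 1*2 + 2*1 + 5*1 = 14
Now catalan_number(5):
  catalan_number(0)*catalan_number(4) = 1*14 = 14
  catalan_number(1)*catalan_number(3) = 1*5 = 5
  catalan_number(2)*catalan_number(2) = 2*2 = 4
  catalan_number(3)*catalan_number(1) = 5*1 = 5
  catalan_number(4)*catalan_number(0) = 14*1 = 14
= 14 + 5 + 4 + 5 + 14
= 42


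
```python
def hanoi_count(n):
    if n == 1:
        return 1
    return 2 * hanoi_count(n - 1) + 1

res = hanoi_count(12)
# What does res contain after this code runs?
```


hanoi_count(12)
= 2 * hanoi_count(11) + 1
= 2 * (2 * hanoi_count(10) + 1) + 1
= 2 * (2 * (2 * hanoi_count(9) + 1) + 1) + 1
= 2 * (2 * (2 * (2 * hanoi_count(8) + 1) + 1) + 1) + 1
= 2 * (2 * (2 * (2 * (2 * hanoi_count(7) + 1) + 1) + 1) + 1) + 1
= 2 * (2 * (2 * (2 * (2 * (2 * hanoi_count(6) + 1) + 1) + 1) + 1) + 1) + 1
= 2 * (2 * (2 * (2 * (2 * (2 * (2 * hanoi_count(5) + 1) + 1) + 1) + 1) + 1) + 1) + 1
= 2 * (2 * (2 * (2 * (2 * (2 * (2 * (2 * hanoi_count(4) + 1) + 1) + 1) + 1) + 1) + 1) + 1) + 1
= 2 * (2 * (2 * (2 * (2 * (2 * (2 * (2 * (2 * hanoi_count(3) + 1) + 1) + 1) + 1) + 1) + 1) + 1) + 1) + 1
= 2 * (2 * (2 * (2 * (2 * (2 * (2 * (2 * (2 * (2 * hanoi_count(2) + 1) + 1) + 1) + 1) + 1) + 1) + 1) + 1) + 1) + 1
= 2 * (2 * (2 * (2 * (2 * (2 * (2 * (2 * (2 * (2 * (2 * hanoi_count(1) + 1) + 1) + 1) + 1) + 1) + 1) + 1) + 1) + 1) + 1) + 1
Now compute bottom-up:
hanoi_count(1) = 1
hanoi_count(2) = 2 * 1 + 1 = 3
hanoi_count(3) = 2 * 3 + 1 = 7
hanoi_count(4) = 2 * 7 + 1 = 15
hanoi_count(5) = 2 * 15 + 1 = 31
hanoi_count(6) = 2 * 31 + 1 = 63
hanoi_count(7) = 2 * 63 + 1 = 127
hanoi_count(8) = 2 * 127 + 1 = 255
hanoi_count(9) = 2 * 255 + 1 = 511
hanoi_count(10) = 2 * 511 + 1 = 1023
hanoi_count(11) = 2 * 1023 + 1 = 2047
hanoi_count(12) = 2 * 2047 + 1 = 4095
= 4095


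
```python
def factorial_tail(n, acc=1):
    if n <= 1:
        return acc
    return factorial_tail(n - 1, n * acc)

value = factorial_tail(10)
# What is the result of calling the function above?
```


factorial_tail(10, 1)
= factorial_tail(9, 10 * 1) = factorial_tail(9, 10)
= factorial_tail(8, 9 * 10) = factorial_tail(8, 90)
= factorial_tail(7, 8 * 90) = factorial_tail(7, 720)
= factorial_tail(6, 7 * 720) = factorial_tail(6, 5040)
= factorial_tail(5, 6 * 5040) = factorial_tail(5, 30240)
= factorial_tail(4, 5 * 30240) = factorial_tail(4, 151200)
= factorial_tail(3, 4 * 151200) = factorial_tail(3, 604800)
= factorial_tail(2, 3 * 604800) = factorial_tail(2, 1814400)
= factorial_tail(1, 2 * 1814400) = factorial_tail(1, 3628800)
n <= 1, return acc = 3628800


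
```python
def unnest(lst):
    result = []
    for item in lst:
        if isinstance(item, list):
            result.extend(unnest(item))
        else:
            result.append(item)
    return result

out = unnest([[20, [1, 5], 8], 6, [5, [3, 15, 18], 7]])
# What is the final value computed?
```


unnest([[20, [1, 5], 8], 6, [5, [3, 15, 18], 7]])
Processing each element:
  [20, [1, 5], 8] is a list -> unnest recursively -> [20, 1, 5, 8]
  6 is not a list -> append 6
  [5, [3, 15, 18], 7] is a list -> unnest recursively -> [5, 3, 15, 18, 7]
= [20, 1, 5, 8, 6, 5, 3, 15, 18, 7]


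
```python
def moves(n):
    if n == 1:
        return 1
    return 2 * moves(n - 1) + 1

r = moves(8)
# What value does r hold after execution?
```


moves(8)
= 2 * moves(7) + 1
= 2 * (2 * moves(6) + 1) + 1
= 2 * (2 * (2 * moves(5) + 1) + 1) + 1
= 2 * (2 * (2 * (2 * moves(4) + 1) + 1) + 1) + 1
= 2 * (2 * (2 * (2 * (2 * moves(3) + 1) + 1) + 1) + 1) + 1
= 2 * (2 * (2 * (2 * (2 * (2 * moves(2) + 1) + 1) + 1) + 1) + 1) + 1
= 2 * (2 * (2 * (2 * (2 * (2 * (2 * moves(1) + 1) + 1) + 1) + 1) + 1) + 1) + 1
Now compute bottom-up:
moves(1) = 1
moves(2) = 2 * 1 + 1 = 3
moves(3) = 2 * 3 + 1 = 7
moves(4) = 2 * 7 + 1 = 15
moves(5) = 2 * 15 + 1 = 31
moves(6) = 2 * 31 + 1 = 63
moves(7) = 2 * 63 + 1 = 127
moves(8) = 2 * 127 + 1 = 255
= 255


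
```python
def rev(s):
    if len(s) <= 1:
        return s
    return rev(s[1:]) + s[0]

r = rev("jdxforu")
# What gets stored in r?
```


rev("jdxforu")
= rev("dxforu") + "j"
= rev("xforu") + "d" + "j"
= rev("foru") + "x" + "d" + "j"
= rev("oru") + "f" + "x" + "d" + "j"
= rev("ru") + "o" + "f" + "x" + "d" + "j"
= rev("u") + "r" + "o" + "f" + "x" + "d" + "j"
= "u" + "r" + "o" + "f" + "x" + "d" + "j"
= "urofxdj"


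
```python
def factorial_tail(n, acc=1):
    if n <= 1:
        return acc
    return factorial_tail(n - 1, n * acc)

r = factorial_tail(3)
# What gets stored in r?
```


factorial_tail(3, 1)
= factorial_tail(2, 3 * 1) = factorial_tail(2, 3)
= factorial_tail(1, 2 * 3) = factorial_tail(1, 6)
n <= 1, return acc = 6


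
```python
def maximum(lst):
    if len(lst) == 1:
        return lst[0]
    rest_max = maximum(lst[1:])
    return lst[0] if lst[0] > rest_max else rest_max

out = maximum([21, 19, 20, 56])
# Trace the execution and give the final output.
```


maximum([21, 19, 20, 56])
= compare 21 with maximum([19, 20, 56])
= compare 19 with maximum([20, 56])
= compare 20 with maximum([56])
Base: maximum([56]) = 56
compare 20 with 56: max = 56
compare 19 with 56: max = 56
compare 21 with 56: max = 56
= 56


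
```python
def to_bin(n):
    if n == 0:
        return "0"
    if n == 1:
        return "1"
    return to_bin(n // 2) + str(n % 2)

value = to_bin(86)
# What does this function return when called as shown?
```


to_bin(86)
= to_bin(43) + "0"
= to_bin(21) + "1" + "0"
= to_bin(10) + "1" + "1" + "0"
= to_bin(5) + "0" + "1" + "1" + "0"
= to_bin(2) + "1" + "0" + "1" + "1" + "0"
= to_bin(1) + "0" + "1" + "0" + "1" + "1" + "0"
= "1" + "0" + "1" + "0" + "1" + "1" + "0"
= "1010110"


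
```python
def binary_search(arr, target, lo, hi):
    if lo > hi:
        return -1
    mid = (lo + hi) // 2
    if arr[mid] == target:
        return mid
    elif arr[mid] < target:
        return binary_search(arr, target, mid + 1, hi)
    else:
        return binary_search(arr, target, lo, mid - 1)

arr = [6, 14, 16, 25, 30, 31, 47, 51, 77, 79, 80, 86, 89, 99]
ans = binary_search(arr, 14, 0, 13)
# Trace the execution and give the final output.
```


binary_search(arr, 14, 0, 13)
lo=0, hi=13, mid=6, arr[mid]=47
47 > 14, search left half
lo=0, hi=5, mid=2, arr[mid]=16
16 > 14, search left half
lo=0, hi=1, mid=0, arr[mid]=6
6 < 14, search right half
lo=1, hi=1, mid=1, arr[mid]=14
arr[1] == 14, found at index 1
= 1


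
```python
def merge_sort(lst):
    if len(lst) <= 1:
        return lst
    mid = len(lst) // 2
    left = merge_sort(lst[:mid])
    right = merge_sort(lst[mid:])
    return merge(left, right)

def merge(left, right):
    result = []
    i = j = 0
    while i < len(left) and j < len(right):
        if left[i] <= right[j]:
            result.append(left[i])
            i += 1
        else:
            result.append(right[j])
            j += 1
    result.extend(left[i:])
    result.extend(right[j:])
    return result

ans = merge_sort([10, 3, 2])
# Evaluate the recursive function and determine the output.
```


merge_sort([10, 3, 2])
Split into [10] and [3, 2]
Left sorted: [10]
Right sorted: [2, 3]
Merge [10] and [2, 3]
= [2, 3, 10]


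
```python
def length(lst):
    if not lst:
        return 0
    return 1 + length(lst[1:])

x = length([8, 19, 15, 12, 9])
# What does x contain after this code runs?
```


length([8, 19, 15, 12, 9])
= 1 + length([19, 15, 12, 9])
= 1 + 1 + length([15, 12, 9])
= 1 + 1 + 1 + length([12, 9])
= 1 + 1 + 1 + 1 + length([9])
= 1 + 1 + 1 + 1 + 1 + length([])
= 1 + 1 + 1 + 1 + 1 + 0
= 5


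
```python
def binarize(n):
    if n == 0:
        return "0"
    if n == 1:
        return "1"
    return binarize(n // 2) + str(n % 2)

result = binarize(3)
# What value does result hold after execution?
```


binarize(3)
= binarize(1) + "1"
= "1" + "1"
= "11"


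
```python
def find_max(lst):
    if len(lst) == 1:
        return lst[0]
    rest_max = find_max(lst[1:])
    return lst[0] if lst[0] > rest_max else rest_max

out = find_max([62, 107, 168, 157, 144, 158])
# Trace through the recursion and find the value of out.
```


find_max([62, 107, 168, 157, 144, 158])
= compare 62 with find_max([107, 168, 157, 144, 158])
= compare 107 with find_max([168, 157, 144, 158])
= compare 168 with find_max([157, 144, 158])
= compare 157 with find_max([144, 158])
= compare 144 with find_max([158])
Base: find_max([158]) = 158
compare 144 with 158: max = 158
compare 157 with 158: max = 158
compare 168 with 158: max = 168
compare 107 with 168: max = 168
compare 62 with 168: max = 168
= 168


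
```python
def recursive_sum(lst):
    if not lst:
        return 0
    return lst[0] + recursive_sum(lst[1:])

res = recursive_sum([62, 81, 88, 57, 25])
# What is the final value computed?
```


recursive_sum([62, 81, 88, 57, 25])
= 62 + recursive_sum([81, 88, 57, 25])
= 62 + 81 + recursive_sum([88, 57, 25])
= 62 + 81 + 88 + recursive_sum([57, 25])
= 62 + 81 + 88 + 57 + recursive_sum([25])
= 62 + 81 + 88 + 57 + 25 + recursive_sum([])
= 62 + 81 + 88 + 57 + 25 + 0
= 313


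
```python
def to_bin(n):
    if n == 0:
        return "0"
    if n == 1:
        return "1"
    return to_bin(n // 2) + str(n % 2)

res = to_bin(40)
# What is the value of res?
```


to_bin(40)
= to_bin(20) + "0"
= to_bin(10) + "0" + "0"
= to_bin(5) + "0" + "0" + "0"
= to_bin(2) + "1" + "0" + "0" + "0"
= to_bin(1) + "0" + "1" + "0" + "0" + "0"
= "1" + "0" + "1" + "0" + "0" + "0"
= "101000"


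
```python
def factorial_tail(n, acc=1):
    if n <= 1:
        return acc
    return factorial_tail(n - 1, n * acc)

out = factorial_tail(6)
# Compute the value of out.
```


factorial_tail(6, 1)
= factorial_tail(5, 6 * 1) = factorial_tail(5, 6)
= factorial_tail(4, 5 * 6) = factorial_tail(4, 30)
= factorial_tail(3, 4 * 30) = factorial_tail(3, 120)
= factorial_tail(2, 3 * 120) = factorial_tail(2, 360)
= factorial_tail(1, 2 * 360) = factorial_tail(1, 720)
n <= 1, return acc = 720


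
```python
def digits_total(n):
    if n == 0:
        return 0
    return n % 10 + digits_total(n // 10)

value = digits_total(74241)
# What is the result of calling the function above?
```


digits_total(74241)
= 1 + digits_total(7424)
= 1 + 4 + digits_total(742)
= 1 + 4 + 2 + digits_total(74)
= 1 + 4 + 2 + 4 + digits_total(7)
= 1 + 4 + 2 + 4 + 7 + digits_total(0)
= 1 + 4 + 2 + 4 + 7 + 0
= 18


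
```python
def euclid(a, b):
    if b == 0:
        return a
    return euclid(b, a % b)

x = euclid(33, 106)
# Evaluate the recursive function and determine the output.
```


euclid(33, 106)
= euclid(106, 33 % 106) = euclid(106, 33)
= euclid(33, 106 % 33) = euclid(33, 7)
= euclid(7, 33 % 7) = euclid(7, 5)
= euclid(5, 7 % 5) = euclid(5, 2)
= euclid(2, 5 % 2) = euclid(2, 1)
= euclid(1, 2 % 1) = euclid(1, 0)
b == 0, return a = 1


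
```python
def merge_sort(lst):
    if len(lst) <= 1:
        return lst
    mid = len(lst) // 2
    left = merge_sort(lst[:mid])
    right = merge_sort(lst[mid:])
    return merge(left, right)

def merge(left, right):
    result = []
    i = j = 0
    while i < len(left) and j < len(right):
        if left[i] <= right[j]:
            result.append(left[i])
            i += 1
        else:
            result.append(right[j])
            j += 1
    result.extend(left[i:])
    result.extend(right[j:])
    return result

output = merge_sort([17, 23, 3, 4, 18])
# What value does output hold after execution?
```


merge_sort([17, 23, 3, 4, 18])
Split into [17, 23] and [3, 4, 18]
Left sorted: [17, 23]
Right sorted: [3, 4, 18]
Merge [17, 23] and [3, 4, 18]
= [3, 4, 17, 18, 23]


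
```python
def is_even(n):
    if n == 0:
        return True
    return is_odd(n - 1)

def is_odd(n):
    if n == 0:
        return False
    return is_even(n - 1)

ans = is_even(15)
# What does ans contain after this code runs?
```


is_even(15)
= is_odd(14)
= is_even(13)
= is_odd(12)
= is_even(11)
= is_odd(10)
= is_even(9)
= is_odd(8)
= is_even(7)
= is_odd(6)
= is_even(5)
= is_odd(4)
= is_even(3)
= is_odd(2)
= is_even(1)
= is_odd(0)
n == 0: return False
= False


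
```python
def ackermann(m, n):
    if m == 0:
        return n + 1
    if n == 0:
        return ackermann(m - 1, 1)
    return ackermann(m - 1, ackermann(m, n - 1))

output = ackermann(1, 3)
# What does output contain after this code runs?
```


ackermann(1, 3)
= ackermann(0, ackermann(1, 2))
First compute ackermann(1, 2) = 4
= ackermann(0, 4)
= 5


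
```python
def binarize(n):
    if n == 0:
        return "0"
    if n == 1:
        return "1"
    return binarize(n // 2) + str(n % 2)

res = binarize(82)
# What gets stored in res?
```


binarize(82)
= binarize(41) + "0"
= binarize(20) + "1" + "0"
= binarize(10) + "0" + "1" + "0"
= binarize(5) + "0" + "0" + "1" + "0"
= binarize(2) + "1" + "0" + "0" + "1" + "0"
= binarize(1) + "0" + "1" + "0" + "0" + "1" + "0"
= "1" + "0" + "1" + "0" + "0" + "1" + "0"
= "1010010"


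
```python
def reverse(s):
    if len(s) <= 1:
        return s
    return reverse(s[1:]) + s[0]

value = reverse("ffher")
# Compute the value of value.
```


reverse("ffher")
= reverse("fher") + "f"
= reverse("her") + "f" + "f"
= reverse("er") + "h" + "f" + "f"
= reverse("r") + "e" + "h" + "f" + "f"
= "r" + "e" + "h" + "f" + "f"
= "rehff"


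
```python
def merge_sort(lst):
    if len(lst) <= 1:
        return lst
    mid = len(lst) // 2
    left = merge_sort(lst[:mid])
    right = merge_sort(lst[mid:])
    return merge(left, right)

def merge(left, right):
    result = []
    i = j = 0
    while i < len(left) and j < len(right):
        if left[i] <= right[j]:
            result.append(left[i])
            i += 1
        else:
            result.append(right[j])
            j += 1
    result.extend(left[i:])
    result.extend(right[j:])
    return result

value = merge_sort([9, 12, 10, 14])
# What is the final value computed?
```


merge_sort([9, 12, 10, 14])
Split into [9, 12] and [10, 14]
Left sorted: [9, 12]
Right sorted: [10, 14]
Merge [9, 12] and [10, 14]
= [9, 10, 12, 14]


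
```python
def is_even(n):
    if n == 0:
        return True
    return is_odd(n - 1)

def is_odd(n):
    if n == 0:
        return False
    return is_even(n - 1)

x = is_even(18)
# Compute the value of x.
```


is_even(18)
= is_odd(17)
= is_even(16)
= is_odd(15)
= is_even(14)
= is_odd(13)
= is_even(12)
= is_odd(11)
= is_even(10)
= is_odd(9)
= is_even(8)
= is_odd(7)
= is_even(6)
= is_odd(5)
= is_even(4)
= is_odd(3)
= is_even(2)
= is_odd(1)
= is_even(0)
n == 0: return True
= True


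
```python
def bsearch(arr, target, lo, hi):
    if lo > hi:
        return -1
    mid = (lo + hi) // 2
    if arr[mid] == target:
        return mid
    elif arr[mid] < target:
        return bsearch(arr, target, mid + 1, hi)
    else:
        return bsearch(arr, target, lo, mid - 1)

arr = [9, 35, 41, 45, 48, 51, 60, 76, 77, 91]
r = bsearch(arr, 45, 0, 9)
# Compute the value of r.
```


bsearch(arr, 45, 0, 9)
lo=0, hi=9, mid=4, arr[mid]=48
48 > 45, search left half
lo=0, hi=3, mid=1, arr[mid]=35
35 < 45, search right half
lo=2, hi=3, mid=2, arr[mid]=41
41 < 45, search right half
lo=3, hi=3, mid=3, arr[mid]=45
arr[3] == 45, found at index 3
= 3


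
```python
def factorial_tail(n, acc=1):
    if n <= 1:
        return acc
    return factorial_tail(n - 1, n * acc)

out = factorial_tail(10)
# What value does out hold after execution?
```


factorial_tail(10, 1)
= factorial_tail(9, 10 * 1) = factorial_tail(9, 10)
= factorial_tail(8, 9 * 10) = factorial_tail(8, 90)
= factorial_tail(7, 8 * 90) = factorial_tail(7, 720)
= factorial_tail(6, 7 * 720) = factorial_tail(6, 5040)
= factorial_tail(5, 6 * 5040) = factorial_tail(5, 30240)
= factorial_tail(4, 5 * 30240) = factorial_tail(4, 151200)
= factorial_tail(3, 4 * 151200) = factorial_tail(3, 604800)
= factorial_tail(2, 3 * 604800) = factorial_tail(2, 1814400)
= factorial_tail(1, 2 * 1814400) = factorial_tail(1, 3628800)
n <= 1, return acc = 3628800


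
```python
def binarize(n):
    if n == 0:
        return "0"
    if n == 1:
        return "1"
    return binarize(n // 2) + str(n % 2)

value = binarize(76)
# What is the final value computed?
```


binarize(76)
= binarize(38) + "0"
= binarize(19) + "0" + "0"
= binarize(9) + "1" + "0" + "0"
= binarize(4) + "1" + "1" + "0" + "0"
= binarize(2) + "0" + "1" + "1" + "0" + "0"
= binarize(1) + "0" + "0" + "1" + "1" + "0" + "0"
= "1" + "0" + "0" + "1" + "1" + "0" + "0"
= "1001100"
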